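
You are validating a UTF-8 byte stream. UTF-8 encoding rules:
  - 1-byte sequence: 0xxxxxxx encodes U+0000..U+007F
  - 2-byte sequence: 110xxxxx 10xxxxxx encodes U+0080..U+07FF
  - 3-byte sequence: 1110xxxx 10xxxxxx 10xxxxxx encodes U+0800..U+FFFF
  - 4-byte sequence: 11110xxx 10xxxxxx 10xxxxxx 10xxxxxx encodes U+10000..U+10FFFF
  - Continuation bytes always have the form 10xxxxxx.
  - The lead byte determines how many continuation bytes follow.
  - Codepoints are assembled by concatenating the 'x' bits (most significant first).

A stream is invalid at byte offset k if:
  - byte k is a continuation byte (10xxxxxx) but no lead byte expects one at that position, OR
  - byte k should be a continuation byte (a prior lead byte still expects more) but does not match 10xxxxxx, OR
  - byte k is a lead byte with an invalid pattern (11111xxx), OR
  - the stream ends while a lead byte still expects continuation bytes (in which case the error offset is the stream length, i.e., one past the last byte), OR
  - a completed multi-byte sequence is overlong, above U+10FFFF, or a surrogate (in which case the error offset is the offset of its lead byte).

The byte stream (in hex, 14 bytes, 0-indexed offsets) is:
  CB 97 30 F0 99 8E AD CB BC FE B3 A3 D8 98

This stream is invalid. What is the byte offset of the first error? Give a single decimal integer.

Byte[0]=CB: 2-byte lead, need 1 cont bytes. acc=0xB
Byte[1]=97: continuation. acc=(acc<<6)|0x17=0x2D7
Completed: cp=U+02D7 (starts at byte 0)
Byte[2]=30: 1-byte ASCII. cp=U+0030
Byte[3]=F0: 4-byte lead, need 3 cont bytes. acc=0x0
Byte[4]=99: continuation. acc=(acc<<6)|0x19=0x19
Byte[5]=8E: continuation. acc=(acc<<6)|0x0E=0x64E
Byte[6]=AD: continuation. acc=(acc<<6)|0x2D=0x193AD
Completed: cp=U+193AD (starts at byte 3)
Byte[7]=CB: 2-byte lead, need 1 cont bytes. acc=0xB
Byte[8]=BC: continuation. acc=(acc<<6)|0x3C=0x2FC
Completed: cp=U+02FC (starts at byte 7)
Byte[9]=FE: INVALID lead byte (not 0xxx/110x/1110/11110)

Answer: 9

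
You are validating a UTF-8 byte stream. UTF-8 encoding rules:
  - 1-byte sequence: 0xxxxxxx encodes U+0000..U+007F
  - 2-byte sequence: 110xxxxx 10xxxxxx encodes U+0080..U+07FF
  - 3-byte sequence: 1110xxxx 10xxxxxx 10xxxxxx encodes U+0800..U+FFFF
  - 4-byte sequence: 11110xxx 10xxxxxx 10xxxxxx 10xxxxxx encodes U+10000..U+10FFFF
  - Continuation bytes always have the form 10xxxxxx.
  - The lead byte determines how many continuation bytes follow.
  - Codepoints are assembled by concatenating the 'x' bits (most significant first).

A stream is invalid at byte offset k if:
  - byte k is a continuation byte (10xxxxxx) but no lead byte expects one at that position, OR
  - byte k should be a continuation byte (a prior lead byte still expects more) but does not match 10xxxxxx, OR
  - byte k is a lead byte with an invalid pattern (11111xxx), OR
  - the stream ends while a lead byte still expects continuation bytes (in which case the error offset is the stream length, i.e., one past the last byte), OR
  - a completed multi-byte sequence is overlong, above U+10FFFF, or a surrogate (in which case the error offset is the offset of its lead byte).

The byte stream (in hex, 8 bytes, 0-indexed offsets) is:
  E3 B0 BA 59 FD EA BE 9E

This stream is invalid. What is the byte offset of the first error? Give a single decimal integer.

Answer: 4

Derivation:
Byte[0]=E3: 3-byte lead, need 2 cont bytes. acc=0x3
Byte[1]=B0: continuation. acc=(acc<<6)|0x30=0xF0
Byte[2]=BA: continuation. acc=(acc<<6)|0x3A=0x3C3A
Completed: cp=U+3C3A (starts at byte 0)
Byte[3]=59: 1-byte ASCII. cp=U+0059
Byte[4]=FD: INVALID lead byte (not 0xxx/110x/1110/11110)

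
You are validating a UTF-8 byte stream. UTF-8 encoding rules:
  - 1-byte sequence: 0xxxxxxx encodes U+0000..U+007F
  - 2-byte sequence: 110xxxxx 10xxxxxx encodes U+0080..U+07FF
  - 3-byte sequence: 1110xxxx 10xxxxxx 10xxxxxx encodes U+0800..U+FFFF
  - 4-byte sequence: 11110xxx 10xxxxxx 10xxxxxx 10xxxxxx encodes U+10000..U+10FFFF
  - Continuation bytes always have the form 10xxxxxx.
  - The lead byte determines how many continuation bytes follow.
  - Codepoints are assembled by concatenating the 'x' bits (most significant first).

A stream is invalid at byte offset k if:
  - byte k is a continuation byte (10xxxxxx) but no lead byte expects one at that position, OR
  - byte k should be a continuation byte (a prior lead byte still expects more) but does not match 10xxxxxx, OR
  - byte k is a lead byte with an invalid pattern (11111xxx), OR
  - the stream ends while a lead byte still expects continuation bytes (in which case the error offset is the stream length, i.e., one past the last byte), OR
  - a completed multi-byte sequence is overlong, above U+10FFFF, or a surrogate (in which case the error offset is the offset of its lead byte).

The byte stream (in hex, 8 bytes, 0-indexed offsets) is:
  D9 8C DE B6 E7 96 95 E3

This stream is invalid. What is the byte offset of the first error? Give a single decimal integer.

Answer: 8

Derivation:
Byte[0]=D9: 2-byte lead, need 1 cont bytes. acc=0x19
Byte[1]=8C: continuation. acc=(acc<<6)|0x0C=0x64C
Completed: cp=U+064C (starts at byte 0)
Byte[2]=DE: 2-byte lead, need 1 cont bytes. acc=0x1E
Byte[3]=B6: continuation. acc=(acc<<6)|0x36=0x7B6
Completed: cp=U+07B6 (starts at byte 2)
Byte[4]=E7: 3-byte lead, need 2 cont bytes. acc=0x7
Byte[5]=96: continuation. acc=(acc<<6)|0x16=0x1D6
Byte[6]=95: continuation. acc=(acc<<6)|0x15=0x7595
Completed: cp=U+7595 (starts at byte 4)
Byte[7]=E3: 3-byte lead, need 2 cont bytes. acc=0x3
Byte[8]: stream ended, expected continuation. INVALID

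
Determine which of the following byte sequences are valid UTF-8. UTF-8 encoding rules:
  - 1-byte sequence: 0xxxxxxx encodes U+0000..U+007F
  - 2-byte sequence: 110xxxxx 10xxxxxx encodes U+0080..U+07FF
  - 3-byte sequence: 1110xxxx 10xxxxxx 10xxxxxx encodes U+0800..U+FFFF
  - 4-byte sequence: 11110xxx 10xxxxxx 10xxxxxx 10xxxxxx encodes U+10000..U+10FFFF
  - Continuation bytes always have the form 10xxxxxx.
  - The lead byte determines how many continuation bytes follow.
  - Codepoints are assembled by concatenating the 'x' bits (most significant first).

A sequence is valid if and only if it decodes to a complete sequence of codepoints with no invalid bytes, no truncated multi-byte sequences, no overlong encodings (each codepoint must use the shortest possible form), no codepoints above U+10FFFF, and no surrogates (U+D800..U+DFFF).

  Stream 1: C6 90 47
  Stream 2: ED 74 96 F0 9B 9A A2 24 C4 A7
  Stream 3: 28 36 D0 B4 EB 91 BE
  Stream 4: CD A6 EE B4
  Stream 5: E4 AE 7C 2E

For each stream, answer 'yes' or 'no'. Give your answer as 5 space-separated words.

Stream 1: decodes cleanly. VALID
Stream 2: error at byte offset 1. INVALID
Stream 3: decodes cleanly. VALID
Stream 4: error at byte offset 4. INVALID
Stream 5: error at byte offset 2. INVALID

Answer: yes no yes no no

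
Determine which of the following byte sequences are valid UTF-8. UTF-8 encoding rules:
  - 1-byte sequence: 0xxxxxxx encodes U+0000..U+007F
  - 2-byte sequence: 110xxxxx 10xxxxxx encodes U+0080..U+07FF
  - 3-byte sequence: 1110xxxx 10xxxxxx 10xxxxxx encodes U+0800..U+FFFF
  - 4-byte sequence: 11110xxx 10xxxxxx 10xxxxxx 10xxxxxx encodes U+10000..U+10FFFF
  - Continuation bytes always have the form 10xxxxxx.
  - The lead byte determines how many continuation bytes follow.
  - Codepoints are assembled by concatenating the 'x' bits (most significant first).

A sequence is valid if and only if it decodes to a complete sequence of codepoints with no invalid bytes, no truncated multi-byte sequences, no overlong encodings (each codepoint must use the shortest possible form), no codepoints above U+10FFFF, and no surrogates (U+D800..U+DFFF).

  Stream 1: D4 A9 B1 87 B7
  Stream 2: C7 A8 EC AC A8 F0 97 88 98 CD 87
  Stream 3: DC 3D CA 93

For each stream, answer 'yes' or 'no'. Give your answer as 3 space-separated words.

Answer: no yes no

Derivation:
Stream 1: error at byte offset 2. INVALID
Stream 2: decodes cleanly. VALID
Stream 3: error at byte offset 1. INVALID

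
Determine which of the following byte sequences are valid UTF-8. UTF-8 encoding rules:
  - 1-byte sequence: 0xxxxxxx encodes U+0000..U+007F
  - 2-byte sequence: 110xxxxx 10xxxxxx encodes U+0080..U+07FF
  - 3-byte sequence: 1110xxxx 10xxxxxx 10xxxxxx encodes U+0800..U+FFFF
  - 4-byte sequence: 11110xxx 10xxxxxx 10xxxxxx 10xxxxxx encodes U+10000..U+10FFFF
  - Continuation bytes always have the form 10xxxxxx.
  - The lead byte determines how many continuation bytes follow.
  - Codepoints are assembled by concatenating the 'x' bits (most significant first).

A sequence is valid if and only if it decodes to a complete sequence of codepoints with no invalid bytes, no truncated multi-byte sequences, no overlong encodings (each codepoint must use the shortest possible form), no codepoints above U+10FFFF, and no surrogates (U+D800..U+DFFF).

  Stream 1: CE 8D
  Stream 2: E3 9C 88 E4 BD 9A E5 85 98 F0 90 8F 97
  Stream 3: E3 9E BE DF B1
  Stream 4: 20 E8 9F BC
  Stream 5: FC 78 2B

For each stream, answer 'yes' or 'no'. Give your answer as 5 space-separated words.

Answer: yes yes yes yes no

Derivation:
Stream 1: decodes cleanly. VALID
Stream 2: decodes cleanly. VALID
Stream 3: decodes cleanly. VALID
Stream 4: decodes cleanly. VALID
Stream 5: error at byte offset 0. INVALID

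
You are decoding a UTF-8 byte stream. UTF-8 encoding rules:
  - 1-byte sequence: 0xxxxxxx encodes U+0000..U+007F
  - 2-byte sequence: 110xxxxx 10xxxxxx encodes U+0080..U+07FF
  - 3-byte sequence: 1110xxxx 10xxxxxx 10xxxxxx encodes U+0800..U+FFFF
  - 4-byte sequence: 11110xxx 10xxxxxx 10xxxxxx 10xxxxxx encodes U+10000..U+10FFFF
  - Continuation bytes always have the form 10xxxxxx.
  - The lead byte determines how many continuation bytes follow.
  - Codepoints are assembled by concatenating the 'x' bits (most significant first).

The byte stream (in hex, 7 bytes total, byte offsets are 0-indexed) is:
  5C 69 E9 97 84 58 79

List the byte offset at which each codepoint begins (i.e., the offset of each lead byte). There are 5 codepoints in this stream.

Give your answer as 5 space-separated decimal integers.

Answer: 0 1 2 5 6

Derivation:
Byte[0]=5C: 1-byte ASCII. cp=U+005C
Byte[1]=69: 1-byte ASCII. cp=U+0069
Byte[2]=E9: 3-byte lead, need 2 cont bytes. acc=0x9
Byte[3]=97: continuation. acc=(acc<<6)|0x17=0x257
Byte[4]=84: continuation. acc=(acc<<6)|0x04=0x95C4
Completed: cp=U+95C4 (starts at byte 2)
Byte[5]=58: 1-byte ASCII. cp=U+0058
Byte[6]=79: 1-byte ASCII. cp=U+0079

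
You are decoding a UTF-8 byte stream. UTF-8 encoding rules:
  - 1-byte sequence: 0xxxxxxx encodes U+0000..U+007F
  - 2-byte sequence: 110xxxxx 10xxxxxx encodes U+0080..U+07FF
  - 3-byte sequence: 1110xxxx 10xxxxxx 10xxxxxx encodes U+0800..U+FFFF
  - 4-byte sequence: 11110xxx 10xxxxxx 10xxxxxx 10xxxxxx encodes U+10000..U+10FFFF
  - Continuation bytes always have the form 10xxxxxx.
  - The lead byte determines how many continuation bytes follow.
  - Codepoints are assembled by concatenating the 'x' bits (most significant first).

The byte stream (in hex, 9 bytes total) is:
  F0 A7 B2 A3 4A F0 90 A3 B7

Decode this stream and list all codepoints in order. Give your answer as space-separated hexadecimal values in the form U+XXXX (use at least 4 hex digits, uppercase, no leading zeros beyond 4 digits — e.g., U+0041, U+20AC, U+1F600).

Byte[0]=F0: 4-byte lead, need 3 cont bytes. acc=0x0
Byte[1]=A7: continuation. acc=(acc<<6)|0x27=0x27
Byte[2]=B2: continuation. acc=(acc<<6)|0x32=0x9F2
Byte[3]=A3: continuation. acc=(acc<<6)|0x23=0x27CA3
Completed: cp=U+27CA3 (starts at byte 0)
Byte[4]=4A: 1-byte ASCII. cp=U+004A
Byte[5]=F0: 4-byte lead, need 3 cont bytes. acc=0x0
Byte[6]=90: continuation. acc=(acc<<6)|0x10=0x10
Byte[7]=A3: continuation. acc=(acc<<6)|0x23=0x423
Byte[8]=B7: continuation. acc=(acc<<6)|0x37=0x108F7
Completed: cp=U+108F7 (starts at byte 5)

Answer: U+27CA3 U+004A U+108F7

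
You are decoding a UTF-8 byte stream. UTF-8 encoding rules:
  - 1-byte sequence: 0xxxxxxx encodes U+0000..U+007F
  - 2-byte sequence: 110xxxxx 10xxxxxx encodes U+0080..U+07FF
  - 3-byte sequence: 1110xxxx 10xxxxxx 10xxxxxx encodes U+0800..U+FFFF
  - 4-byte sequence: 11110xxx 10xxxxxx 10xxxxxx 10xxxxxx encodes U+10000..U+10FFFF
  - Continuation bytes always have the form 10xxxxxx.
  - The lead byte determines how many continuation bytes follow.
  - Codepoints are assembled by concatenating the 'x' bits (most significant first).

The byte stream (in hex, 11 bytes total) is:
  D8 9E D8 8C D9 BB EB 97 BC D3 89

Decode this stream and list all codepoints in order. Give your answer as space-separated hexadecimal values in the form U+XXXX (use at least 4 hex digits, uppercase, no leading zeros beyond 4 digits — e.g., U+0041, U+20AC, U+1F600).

Byte[0]=D8: 2-byte lead, need 1 cont bytes. acc=0x18
Byte[1]=9E: continuation. acc=(acc<<6)|0x1E=0x61E
Completed: cp=U+061E (starts at byte 0)
Byte[2]=D8: 2-byte lead, need 1 cont bytes. acc=0x18
Byte[3]=8C: continuation. acc=(acc<<6)|0x0C=0x60C
Completed: cp=U+060C (starts at byte 2)
Byte[4]=D9: 2-byte lead, need 1 cont bytes. acc=0x19
Byte[5]=BB: continuation. acc=(acc<<6)|0x3B=0x67B
Completed: cp=U+067B (starts at byte 4)
Byte[6]=EB: 3-byte lead, need 2 cont bytes. acc=0xB
Byte[7]=97: continuation. acc=(acc<<6)|0x17=0x2D7
Byte[8]=BC: continuation. acc=(acc<<6)|0x3C=0xB5FC
Completed: cp=U+B5FC (starts at byte 6)
Byte[9]=D3: 2-byte lead, need 1 cont bytes. acc=0x13
Byte[10]=89: continuation. acc=(acc<<6)|0x09=0x4C9
Completed: cp=U+04C9 (starts at byte 9)

Answer: U+061E U+060C U+067B U+B5FC U+04C9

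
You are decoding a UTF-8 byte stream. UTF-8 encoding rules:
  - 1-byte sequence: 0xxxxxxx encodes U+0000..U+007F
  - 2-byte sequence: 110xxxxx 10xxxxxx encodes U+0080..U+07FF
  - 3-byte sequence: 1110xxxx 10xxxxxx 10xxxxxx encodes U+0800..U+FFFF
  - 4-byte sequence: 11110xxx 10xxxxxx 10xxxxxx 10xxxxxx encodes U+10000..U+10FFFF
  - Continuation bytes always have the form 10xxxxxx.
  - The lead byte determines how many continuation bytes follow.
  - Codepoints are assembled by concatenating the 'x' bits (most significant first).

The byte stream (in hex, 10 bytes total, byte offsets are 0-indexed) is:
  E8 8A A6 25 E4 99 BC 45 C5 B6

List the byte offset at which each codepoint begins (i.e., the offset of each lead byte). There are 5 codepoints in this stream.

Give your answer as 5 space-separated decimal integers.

Answer: 0 3 4 7 8

Derivation:
Byte[0]=E8: 3-byte lead, need 2 cont bytes. acc=0x8
Byte[1]=8A: continuation. acc=(acc<<6)|0x0A=0x20A
Byte[2]=A6: continuation. acc=(acc<<6)|0x26=0x82A6
Completed: cp=U+82A6 (starts at byte 0)
Byte[3]=25: 1-byte ASCII. cp=U+0025
Byte[4]=E4: 3-byte lead, need 2 cont bytes. acc=0x4
Byte[5]=99: continuation. acc=(acc<<6)|0x19=0x119
Byte[6]=BC: continuation. acc=(acc<<6)|0x3C=0x467C
Completed: cp=U+467C (starts at byte 4)
Byte[7]=45: 1-byte ASCII. cp=U+0045
Byte[8]=C5: 2-byte lead, need 1 cont bytes. acc=0x5
Byte[9]=B6: continuation. acc=(acc<<6)|0x36=0x176
Completed: cp=U+0176 (starts at byte 8)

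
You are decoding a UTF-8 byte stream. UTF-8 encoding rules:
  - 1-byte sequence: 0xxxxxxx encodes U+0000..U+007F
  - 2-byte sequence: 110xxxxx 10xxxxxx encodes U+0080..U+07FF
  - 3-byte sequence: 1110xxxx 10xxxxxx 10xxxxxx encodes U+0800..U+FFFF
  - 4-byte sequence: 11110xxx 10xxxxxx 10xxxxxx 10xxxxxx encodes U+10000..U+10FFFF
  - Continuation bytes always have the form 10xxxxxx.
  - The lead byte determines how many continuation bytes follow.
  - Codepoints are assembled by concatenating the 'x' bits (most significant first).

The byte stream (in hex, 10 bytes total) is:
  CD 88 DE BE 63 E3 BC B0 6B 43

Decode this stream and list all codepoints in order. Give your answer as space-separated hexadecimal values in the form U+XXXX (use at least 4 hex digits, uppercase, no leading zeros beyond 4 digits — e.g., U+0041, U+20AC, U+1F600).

Answer: U+0348 U+07BE U+0063 U+3F30 U+006B U+0043

Derivation:
Byte[0]=CD: 2-byte lead, need 1 cont bytes. acc=0xD
Byte[1]=88: continuation. acc=(acc<<6)|0x08=0x348
Completed: cp=U+0348 (starts at byte 0)
Byte[2]=DE: 2-byte lead, need 1 cont bytes. acc=0x1E
Byte[3]=BE: continuation. acc=(acc<<6)|0x3E=0x7BE
Completed: cp=U+07BE (starts at byte 2)
Byte[4]=63: 1-byte ASCII. cp=U+0063
Byte[5]=E3: 3-byte lead, need 2 cont bytes. acc=0x3
Byte[6]=BC: continuation. acc=(acc<<6)|0x3C=0xFC
Byte[7]=B0: continuation. acc=(acc<<6)|0x30=0x3F30
Completed: cp=U+3F30 (starts at byte 5)
Byte[8]=6B: 1-byte ASCII. cp=U+006B
Byte[9]=43: 1-byte ASCII. cp=U+0043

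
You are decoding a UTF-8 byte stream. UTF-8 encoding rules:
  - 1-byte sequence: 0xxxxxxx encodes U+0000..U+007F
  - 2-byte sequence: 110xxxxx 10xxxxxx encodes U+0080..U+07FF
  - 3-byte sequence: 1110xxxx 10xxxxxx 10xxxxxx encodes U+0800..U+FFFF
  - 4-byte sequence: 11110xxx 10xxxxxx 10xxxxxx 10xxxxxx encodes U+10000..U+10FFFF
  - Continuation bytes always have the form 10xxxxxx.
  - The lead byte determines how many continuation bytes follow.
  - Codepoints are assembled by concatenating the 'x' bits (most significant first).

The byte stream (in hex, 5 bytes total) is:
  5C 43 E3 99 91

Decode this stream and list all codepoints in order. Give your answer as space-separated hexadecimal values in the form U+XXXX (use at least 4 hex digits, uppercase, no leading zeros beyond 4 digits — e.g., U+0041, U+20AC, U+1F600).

Byte[0]=5C: 1-byte ASCII. cp=U+005C
Byte[1]=43: 1-byte ASCII. cp=U+0043
Byte[2]=E3: 3-byte lead, need 2 cont bytes. acc=0x3
Byte[3]=99: continuation. acc=(acc<<6)|0x19=0xD9
Byte[4]=91: continuation. acc=(acc<<6)|0x11=0x3651
Completed: cp=U+3651 (starts at byte 2)

Answer: U+005C U+0043 U+3651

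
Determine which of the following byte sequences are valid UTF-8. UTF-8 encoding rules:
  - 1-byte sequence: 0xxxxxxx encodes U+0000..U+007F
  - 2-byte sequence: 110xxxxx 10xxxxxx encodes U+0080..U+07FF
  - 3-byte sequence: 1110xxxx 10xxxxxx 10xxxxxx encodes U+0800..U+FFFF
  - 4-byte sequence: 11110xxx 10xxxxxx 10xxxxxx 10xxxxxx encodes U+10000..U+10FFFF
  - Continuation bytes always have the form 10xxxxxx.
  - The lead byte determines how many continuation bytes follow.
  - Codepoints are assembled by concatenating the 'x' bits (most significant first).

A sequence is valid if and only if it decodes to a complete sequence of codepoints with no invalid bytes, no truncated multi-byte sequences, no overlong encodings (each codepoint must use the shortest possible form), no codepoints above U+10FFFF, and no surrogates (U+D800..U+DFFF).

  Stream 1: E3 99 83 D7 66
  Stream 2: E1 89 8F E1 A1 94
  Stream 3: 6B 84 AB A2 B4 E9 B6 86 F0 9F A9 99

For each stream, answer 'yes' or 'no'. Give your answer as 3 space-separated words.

Stream 1: error at byte offset 4. INVALID
Stream 2: decodes cleanly. VALID
Stream 3: error at byte offset 1. INVALID

Answer: no yes no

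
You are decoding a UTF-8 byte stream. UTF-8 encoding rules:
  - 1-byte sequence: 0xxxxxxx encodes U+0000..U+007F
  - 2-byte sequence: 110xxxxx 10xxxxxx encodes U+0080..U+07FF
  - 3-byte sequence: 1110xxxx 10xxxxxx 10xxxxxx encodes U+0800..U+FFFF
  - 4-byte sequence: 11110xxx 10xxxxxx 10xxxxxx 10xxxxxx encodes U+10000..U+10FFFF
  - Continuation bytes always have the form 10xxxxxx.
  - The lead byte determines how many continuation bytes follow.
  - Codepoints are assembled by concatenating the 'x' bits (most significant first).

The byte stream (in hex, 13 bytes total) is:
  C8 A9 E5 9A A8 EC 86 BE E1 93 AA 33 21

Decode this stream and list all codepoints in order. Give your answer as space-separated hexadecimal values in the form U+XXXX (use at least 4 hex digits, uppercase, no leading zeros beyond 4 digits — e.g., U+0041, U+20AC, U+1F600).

Answer: U+0229 U+56A8 U+C1BE U+14EA U+0033 U+0021

Derivation:
Byte[0]=C8: 2-byte lead, need 1 cont bytes. acc=0x8
Byte[1]=A9: continuation. acc=(acc<<6)|0x29=0x229
Completed: cp=U+0229 (starts at byte 0)
Byte[2]=E5: 3-byte lead, need 2 cont bytes. acc=0x5
Byte[3]=9A: continuation. acc=(acc<<6)|0x1A=0x15A
Byte[4]=A8: continuation. acc=(acc<<6)|0x28=0x56A8
Completed: cp=U+56A8 (starts at byte 2)
Byte[5]=EC: 3-byte lead, need 2 cont bytes. acc=0xC
Byte[6]=86: continuation. acc=(acc<<6)|0x06=0x306
Byte[7]=BE: continuation. acc=(acc<<6)|0x3E=0xC1BE
Completed: cp=U+C1BE (starts at byte 5)
Byte[8]=E1: 3-byte lead, need 2 cont bytes. acc=0x1
Byte[9]=93: continuation. acc=(acc<<6)|0x13=0x53
Byte[10]=AA: continuation. acc=(acc<<6)|0x2A=0x14EA
Completed: cp=U+14EA (starts at byte 8)
Byte[11]=33: 1-byte ASCII. cp=U+0033
Byte[12]=21: 1-byte ASCII. cp=U+0021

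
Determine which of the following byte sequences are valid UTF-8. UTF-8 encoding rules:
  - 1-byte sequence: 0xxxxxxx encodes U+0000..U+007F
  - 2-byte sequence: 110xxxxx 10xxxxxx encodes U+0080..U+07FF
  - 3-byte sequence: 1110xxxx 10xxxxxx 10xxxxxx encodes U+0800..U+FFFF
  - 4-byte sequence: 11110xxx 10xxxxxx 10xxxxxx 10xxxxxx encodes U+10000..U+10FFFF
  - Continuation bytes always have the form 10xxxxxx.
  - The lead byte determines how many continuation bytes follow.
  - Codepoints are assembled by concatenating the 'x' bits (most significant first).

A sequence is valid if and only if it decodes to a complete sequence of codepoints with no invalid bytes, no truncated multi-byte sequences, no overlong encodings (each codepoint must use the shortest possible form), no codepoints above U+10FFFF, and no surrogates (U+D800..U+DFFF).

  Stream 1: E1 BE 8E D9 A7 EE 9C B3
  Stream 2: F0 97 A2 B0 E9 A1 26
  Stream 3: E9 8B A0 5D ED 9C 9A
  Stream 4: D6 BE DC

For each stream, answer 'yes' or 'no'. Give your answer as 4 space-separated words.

Stream 1: decodes cleanly. VALID
Stream 2: error at byte offset 6. INVALID
Stream 3: decodes cleanly. VALID
Stream 4: error at byte offset 3. INVALID

Answer: yes no yes no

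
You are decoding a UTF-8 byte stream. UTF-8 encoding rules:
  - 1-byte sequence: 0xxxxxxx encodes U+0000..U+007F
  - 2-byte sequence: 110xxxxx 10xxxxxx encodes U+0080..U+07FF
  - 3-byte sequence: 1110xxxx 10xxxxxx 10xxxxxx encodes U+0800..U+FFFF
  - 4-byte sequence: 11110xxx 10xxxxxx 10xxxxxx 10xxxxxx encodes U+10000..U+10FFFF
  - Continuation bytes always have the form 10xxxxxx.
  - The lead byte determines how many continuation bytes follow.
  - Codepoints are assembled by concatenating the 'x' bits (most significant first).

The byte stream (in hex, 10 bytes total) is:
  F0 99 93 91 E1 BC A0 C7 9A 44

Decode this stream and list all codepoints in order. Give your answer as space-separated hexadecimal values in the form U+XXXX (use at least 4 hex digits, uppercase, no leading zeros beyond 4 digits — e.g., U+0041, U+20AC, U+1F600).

Answer: U+194D1 U+1F20 U+01DA U+0044

Derivation:
Byte[0]=F0: 4-byte lead, need 3 cont bytes. acc=0x0
Byte[1]=99: continuation. acc=(acc<<6)|0x19=0x19
Byte[2]=93: continuation. acc=(acc<<6)|0x13=0x653
Byte[3]=91: continuation. acc=(acc<<6)|0x11=0x194D1
Completed: cp=U+194D1 (starts at byte 0)
Byte[4]=E1: 3-byte lead, need 2 cont bytes. acc=0x1
Byte[5]=BC: continuation. acc=(acc<<6)|0x3C=0x7C
Byte[6]=A0: continuation. acc=(acc<<6)|0x20=0x1F20
Completed: cp=U+1F20 (starts at byte 4)
Byte[7]=C7: 2-byte lead, need 1 cont bytes. acc=0x7
Byte[8]=9A: continuation. acc=(acc<<6)|0x1A=0x1DA
Completed: cp=U+01DA (starts at byte 7)
Byte[9]=44: 1-byte ASCII. cp=U+0044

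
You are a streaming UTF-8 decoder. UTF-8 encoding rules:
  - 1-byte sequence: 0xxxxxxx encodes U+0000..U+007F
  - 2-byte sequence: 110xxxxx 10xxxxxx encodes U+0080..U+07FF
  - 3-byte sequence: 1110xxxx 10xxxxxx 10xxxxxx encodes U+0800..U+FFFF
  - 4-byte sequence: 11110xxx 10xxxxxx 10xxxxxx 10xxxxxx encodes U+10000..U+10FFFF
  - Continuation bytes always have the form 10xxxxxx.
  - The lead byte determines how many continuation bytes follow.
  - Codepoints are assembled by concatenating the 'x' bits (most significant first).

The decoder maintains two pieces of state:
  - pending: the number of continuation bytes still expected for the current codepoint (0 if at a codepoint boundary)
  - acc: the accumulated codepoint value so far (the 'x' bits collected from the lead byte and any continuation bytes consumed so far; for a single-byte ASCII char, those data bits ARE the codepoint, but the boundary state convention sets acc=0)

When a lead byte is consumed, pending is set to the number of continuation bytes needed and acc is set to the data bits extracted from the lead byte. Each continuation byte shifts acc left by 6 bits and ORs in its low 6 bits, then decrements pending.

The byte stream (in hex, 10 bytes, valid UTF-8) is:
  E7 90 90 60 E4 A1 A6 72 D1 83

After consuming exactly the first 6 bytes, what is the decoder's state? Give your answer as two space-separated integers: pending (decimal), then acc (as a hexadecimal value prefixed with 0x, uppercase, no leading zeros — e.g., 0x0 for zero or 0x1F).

Answer: 1 0x121

Derivation:
Byte[0]=E7: 3-byte lead. pending=2, acc=0x7
Byte[1]=90: continuation. acc=(acc<<6)|0x10=0x1D0, pending=1
Byte[2]=90: continuation. acc=(acc<<6)|0x10=0x7410, pending=0
Byte[3]=60: 1-byte. pending=0, acc=0x0
Byte[4]=E4: 3-byte lead. pending=2, acc=0x4
Byte[5]=A1: continuation. acc=(acc<<6)|0x21=0x121, pending=1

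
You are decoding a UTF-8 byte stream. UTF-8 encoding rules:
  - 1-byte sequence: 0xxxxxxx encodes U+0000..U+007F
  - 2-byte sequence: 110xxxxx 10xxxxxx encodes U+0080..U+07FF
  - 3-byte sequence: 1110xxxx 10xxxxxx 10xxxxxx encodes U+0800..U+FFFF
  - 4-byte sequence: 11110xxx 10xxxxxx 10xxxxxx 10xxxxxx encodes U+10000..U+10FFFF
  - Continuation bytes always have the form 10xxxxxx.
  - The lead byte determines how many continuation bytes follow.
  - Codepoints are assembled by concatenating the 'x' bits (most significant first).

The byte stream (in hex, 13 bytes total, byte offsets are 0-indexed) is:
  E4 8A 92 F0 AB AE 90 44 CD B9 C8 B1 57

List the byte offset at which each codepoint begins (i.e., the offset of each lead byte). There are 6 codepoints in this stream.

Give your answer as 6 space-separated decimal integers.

Byte[0]=E4: 3-byte lead, need 2 cont bytes. acc=0x4
Byte[1]=8A: continuation. acc=(acc<<6)|0x0A=0x10A
Byte[2]=92: continuation. acc=(acc<<6)|0x12=0x4292
Completed: cp=U+4292 (starts at byte 0)
Byte[3]=F0: 4-byte lead, need 3 cont bytes. acc=0x0
Byte[4]=AB: continuation. acc=(acc<<6)|0x2B=0x2B
Byte[5]=AE: continuation. acc=(acc<<6)|0x2E=0xAEE
Byte[6]=90: continuation. acc=(acc<<6)|0x10=0x2BB90
Completed: cp=U+2BB90 (starts at byte 3)
Byte[7]=44: 1-byte ASCII. cp=U+0044
Byte[8]=CD: 2-byte lead, need 1 cont bytes. acc=0xD
Byte[9]=B9: continuation. acc=(acc<<6)|0x39=0x379
Completed: cp=U+0379 (starts at byte 8)
Byte[10]=C8: 2-byte lead, need 1 cont bytes. acc=0x8
Byte[11]=B1: continuation. acc=(acc<<6)|0x31=0x231
Completed: cp=U+0231 (starts at byte 10)
Byte[12]=57: 1-byte ASCII. cp=U+0057

Answer: 0 3 7 8 10 12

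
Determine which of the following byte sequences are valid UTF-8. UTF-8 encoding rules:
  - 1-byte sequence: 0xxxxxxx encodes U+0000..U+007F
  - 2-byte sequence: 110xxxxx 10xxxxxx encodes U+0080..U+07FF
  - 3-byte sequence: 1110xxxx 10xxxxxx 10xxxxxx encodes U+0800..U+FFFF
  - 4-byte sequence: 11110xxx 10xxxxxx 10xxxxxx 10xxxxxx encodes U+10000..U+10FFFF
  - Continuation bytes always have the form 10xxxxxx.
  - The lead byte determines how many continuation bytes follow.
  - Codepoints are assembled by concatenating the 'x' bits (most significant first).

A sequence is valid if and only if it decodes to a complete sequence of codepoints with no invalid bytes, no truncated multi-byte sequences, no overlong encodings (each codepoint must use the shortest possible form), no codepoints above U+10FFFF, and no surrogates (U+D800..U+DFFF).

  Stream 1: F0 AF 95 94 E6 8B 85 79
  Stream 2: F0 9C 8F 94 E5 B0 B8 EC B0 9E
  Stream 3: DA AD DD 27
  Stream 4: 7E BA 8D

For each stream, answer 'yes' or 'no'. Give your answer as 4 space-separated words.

Answer: yes yes no no

Derivation:
Stream 1: decodes cleanly. VALID
Stream 2: decodes cleanly. VALID
Stream 3: error at byte offset 3. INVALID
Stream 4: error at byte offset 1. INVALID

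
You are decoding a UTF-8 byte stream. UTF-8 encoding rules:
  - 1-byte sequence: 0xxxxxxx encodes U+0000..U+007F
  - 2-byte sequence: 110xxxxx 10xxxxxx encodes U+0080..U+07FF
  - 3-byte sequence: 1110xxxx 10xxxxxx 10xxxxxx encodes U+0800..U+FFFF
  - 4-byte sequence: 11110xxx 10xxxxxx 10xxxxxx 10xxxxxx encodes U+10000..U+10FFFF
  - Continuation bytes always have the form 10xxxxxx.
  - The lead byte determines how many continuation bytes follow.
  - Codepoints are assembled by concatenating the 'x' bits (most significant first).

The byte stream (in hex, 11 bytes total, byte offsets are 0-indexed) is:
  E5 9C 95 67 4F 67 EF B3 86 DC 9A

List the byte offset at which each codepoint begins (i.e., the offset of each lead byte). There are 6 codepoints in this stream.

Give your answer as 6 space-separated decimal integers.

Byte[0]=E5: 3-byte lead, need 2 cont bytes. acc=0x5
Byte[1]=9C: continuation. acc=(acc<<6)|0x1C=0x15C
Byte[2]=95: continuation. acc=(acc<<6)|0x15=0x5715
Completed: cp=U+5715 (starts at byte 0)
Byte[3]=67: 1-byte ASCII. cp=U+0067
Byte[4]=4F: 1-byte ASCII. cp=U+004F
Byte[5]=67: 1-byte ASCII. cp=U+0067
Byte[6]=EF: 3-byte lead, need 2 cont bytes. acc=0xF
Byte[7]=B3: continuation. acc=(acc<<6)|0x33=0x3F3
Byte[8]=86: continuation. acc=(acc<<6)|0x06=0xFCC6
Completed: cp=U+FCC6 (starts at byte 6)
Byte[9]=DC: 2-byte lead, need 1 cont bytes. acc=0x1C
Byte[10]=9A: continuation. acc=(acc<<6)|0x1A=0x71A
Completed: cp=U+071A (starts at byte 9)

Answer: 0 3 4 5 6 9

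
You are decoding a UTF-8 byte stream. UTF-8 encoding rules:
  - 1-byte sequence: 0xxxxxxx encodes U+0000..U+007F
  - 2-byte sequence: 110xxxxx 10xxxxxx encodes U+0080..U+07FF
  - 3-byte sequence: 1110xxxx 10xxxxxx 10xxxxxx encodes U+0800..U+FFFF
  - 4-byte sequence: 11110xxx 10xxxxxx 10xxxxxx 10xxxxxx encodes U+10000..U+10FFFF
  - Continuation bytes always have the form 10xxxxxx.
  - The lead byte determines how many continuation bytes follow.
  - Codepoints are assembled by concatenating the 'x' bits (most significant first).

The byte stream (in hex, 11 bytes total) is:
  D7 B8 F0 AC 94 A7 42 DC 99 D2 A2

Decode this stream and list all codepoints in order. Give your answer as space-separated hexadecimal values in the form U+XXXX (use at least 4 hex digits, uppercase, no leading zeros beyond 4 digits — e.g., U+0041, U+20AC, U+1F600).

Byte[0]=D7: 2-byte lead, need 1 cont bytes. acc=0x17
Byte[1]=B8: continuation. acc=(acc<<6)|0x38=0x5F8
Completed: cp=U+05F8 (starts at byte 0)
Byte[2]=F0: 4-byte lead, need 3 cont bytes. acc=0x0
Byte[3]=AC: continuation. acc=(acc<<6)|0x2C=0x2C
Byte[4]=94: continuation. acc=(acc<<6)|0x14=0xB14
Byte[5]=A7: continuation. acc=(acc<<6)|0x27=0x2C527
Completed: cp=U+2C527 (starts at byte 2)
Byte[6]=42: 1-byte ASCII. cp=U+0042
Byte[7]=DC: 2-byte lead, need 1 cont bytes. acc=0x1C
Byte[8]=99: continuation. acc=(acc<<6)|0x19=0x719
Completed: cp=U+0719 (starts at byte 7)
Byte[9]=D2: 2-byte lead, need 1 cont bytes. acc=0x12
Byte[10]=A2: continuation. acc=(acc<<6)|0x22=0x4A2
Completed: cp=U+04A2 (starts at byte 9)

Answer: U+05F8 U+2C527 U+0042 U+0719 U+04A2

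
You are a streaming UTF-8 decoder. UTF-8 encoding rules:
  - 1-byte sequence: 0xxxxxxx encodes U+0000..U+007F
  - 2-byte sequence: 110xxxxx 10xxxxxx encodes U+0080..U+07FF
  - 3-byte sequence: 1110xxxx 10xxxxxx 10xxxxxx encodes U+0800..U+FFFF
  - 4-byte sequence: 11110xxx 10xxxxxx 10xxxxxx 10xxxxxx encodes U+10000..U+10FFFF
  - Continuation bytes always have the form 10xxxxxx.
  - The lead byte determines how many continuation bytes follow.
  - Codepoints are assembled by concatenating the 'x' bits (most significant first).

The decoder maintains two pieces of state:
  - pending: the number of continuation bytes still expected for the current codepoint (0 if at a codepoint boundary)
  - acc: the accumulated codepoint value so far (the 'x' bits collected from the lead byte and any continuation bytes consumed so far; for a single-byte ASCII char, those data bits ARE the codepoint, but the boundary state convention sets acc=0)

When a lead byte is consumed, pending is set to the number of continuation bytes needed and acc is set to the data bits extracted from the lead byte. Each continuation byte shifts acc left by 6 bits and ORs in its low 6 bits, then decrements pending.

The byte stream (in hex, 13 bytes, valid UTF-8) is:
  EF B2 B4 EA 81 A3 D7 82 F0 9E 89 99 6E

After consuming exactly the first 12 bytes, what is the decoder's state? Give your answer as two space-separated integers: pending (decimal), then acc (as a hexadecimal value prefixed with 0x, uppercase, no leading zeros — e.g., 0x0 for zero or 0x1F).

Byte[0]=EF: 3-byte lead. pending=2, acc=0xF
Byte[1]=B2: continuation. acc=(acc<<6)|0x32=0x3F2, pending=1
Byte[2]=B4: continuation. acc=(acc<<6)|0x34=0xFCB4, pending=0
Byte[3]=EA: 3-byte lead. pending=2, acc=0xA
Byte[4]=81: continuation. acc=(acc<<6)|0x01=0x281, pending=1
Byte[5]=A3: continuation. acc=(acc<<6)|0x23=0xA063, pending=0
Byte[6]=D7: 2-byte lead. pending=1, acc=0x17
Byte[7]=82: continuation. acc=(acc<<6)|0x02=0x5C2, pending=0
Byte[8]=F0: 4-byte lead. pending=3, acc=0x0
Byte[9]=9E: continuation. acc=(acc<<6)|0x1E=0x1E, pending=2
Byte[10]=89: continuation. acc=(acc<<6)|0x09=0x789, pending=1
Byte[11]=99: continuation. acc=(acc<<6)|0x19=0x1E259, pending=0

Answer: 0 0x1E259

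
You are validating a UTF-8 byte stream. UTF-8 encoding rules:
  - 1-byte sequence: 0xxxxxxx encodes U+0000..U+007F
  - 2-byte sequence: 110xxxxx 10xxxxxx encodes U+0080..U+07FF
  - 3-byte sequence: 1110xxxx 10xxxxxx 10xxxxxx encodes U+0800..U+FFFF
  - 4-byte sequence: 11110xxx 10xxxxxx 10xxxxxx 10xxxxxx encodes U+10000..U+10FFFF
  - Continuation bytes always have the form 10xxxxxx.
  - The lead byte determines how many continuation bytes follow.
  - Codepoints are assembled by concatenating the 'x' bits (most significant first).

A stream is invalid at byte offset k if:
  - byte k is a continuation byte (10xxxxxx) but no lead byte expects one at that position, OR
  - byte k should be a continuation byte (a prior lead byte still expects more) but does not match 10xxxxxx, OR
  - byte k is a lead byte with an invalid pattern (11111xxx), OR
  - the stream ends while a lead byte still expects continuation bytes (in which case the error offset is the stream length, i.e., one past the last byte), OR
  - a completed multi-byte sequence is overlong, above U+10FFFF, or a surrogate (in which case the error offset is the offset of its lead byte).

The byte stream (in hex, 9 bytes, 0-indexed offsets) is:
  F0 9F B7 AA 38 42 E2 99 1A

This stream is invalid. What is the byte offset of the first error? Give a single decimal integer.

Answer: 8

Derivation:
Byte[0]=F0: 4-byte lead, need 3 cont bytes. acc=0x0
Byte[1]=9F: continuation. acc=(acc<<6)|0x1F=0x1F
Byte[2]=B7: continuation. acc=(acc<<6)|0x37=0x7F7
Byte[3]=AA: continuation. acc=(acc<<6)|0x2A=0x1FDEA
Completed: cp=U+1FDEA (starts at byte 0)
Byte[4]=38: 1-byte ASCII. cp=U+0038
Byte[5]=42: 1-byte ASCII. cp=U+0042
Byte[6]=E2: 3-byte lead, need 2 cont bytes. acc=0x2
Byte[7]=99: continuation. acc=(acc<<6)|0x19=0x99
Byte[8]=1A: expected 10xxxxxx continuation. INVALID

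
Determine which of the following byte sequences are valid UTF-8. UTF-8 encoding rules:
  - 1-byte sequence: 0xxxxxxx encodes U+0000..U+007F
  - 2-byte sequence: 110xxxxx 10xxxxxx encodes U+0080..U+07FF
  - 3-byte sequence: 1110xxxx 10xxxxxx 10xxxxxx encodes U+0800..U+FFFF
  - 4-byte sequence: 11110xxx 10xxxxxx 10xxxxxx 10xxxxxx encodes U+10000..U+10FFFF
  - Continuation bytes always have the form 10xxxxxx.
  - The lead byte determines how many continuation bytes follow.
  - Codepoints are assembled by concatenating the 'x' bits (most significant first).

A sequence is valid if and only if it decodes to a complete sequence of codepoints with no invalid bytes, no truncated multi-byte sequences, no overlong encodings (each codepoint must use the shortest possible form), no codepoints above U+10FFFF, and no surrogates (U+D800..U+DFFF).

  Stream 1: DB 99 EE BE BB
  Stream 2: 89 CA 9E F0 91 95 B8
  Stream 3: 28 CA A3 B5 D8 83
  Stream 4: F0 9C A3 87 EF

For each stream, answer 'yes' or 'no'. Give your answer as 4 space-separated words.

Stream 1: decodes cleanly. VALID
Stream 2: error at byte offset 0. INVALID
Stream 3: error at byte offset 3. INVALID
Stream 4: error at byte offset 5. INVALID

Answer: yes no no no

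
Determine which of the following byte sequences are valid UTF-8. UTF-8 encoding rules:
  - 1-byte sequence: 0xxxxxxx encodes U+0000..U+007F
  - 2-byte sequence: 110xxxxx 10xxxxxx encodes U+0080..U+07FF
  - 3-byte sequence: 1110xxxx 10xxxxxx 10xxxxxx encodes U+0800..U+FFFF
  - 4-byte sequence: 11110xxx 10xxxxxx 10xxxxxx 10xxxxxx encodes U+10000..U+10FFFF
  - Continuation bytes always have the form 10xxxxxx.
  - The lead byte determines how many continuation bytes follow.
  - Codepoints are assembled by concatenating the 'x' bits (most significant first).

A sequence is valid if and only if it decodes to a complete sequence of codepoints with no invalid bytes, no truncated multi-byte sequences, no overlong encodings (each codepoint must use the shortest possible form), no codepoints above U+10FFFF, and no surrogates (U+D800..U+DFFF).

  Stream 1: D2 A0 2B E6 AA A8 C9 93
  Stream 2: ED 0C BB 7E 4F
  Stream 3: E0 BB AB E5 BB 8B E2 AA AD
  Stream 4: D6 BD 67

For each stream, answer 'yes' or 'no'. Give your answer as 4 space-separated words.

Answer: yes no yes yes

Derivation:
Stream 1: decodes cleanly. VALID
Stream 2: error at byte offset 1. INVALID
Stream 3: decodes cleanly. VALID
Stream 4: decodes cleanly. VALID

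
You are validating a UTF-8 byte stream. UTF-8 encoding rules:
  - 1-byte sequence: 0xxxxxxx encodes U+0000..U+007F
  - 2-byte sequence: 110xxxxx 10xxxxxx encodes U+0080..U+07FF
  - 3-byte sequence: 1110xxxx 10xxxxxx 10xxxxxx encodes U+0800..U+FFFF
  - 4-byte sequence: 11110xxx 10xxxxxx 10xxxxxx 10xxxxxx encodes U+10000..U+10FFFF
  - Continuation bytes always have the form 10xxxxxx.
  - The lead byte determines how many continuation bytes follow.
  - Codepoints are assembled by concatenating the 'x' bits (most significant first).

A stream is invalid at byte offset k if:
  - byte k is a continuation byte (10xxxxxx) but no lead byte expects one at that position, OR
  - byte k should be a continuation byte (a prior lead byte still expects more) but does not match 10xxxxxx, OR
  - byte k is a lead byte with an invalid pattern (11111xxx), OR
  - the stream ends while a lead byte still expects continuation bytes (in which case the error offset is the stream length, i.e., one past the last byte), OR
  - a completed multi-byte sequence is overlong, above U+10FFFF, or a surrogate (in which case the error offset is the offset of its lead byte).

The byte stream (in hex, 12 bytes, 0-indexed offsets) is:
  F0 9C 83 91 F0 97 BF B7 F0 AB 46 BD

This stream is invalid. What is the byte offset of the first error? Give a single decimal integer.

Answer: 10

Derivation:
Byte[0]=F0: 4-byte lead, need 3 cont bytes. acc=0x0
Byte[1]=9C: continuation. acc=(acc<<6)|0x1C=0x1C
Byte[2]=83: continuation. acc=(acc<<6)|0x03=0x703
Byte[3]=91: continuation. acc=(acc<<6)|0x11=0x1C0D1
Completed: cp=U+1C0D1 (starts at byte 0)
Byte[4]=F0: 4-byte lead, need 3 cont bytes. acc=0x0
Byte[5]=97: continuation. acc=(acc<<6)|0x17=0x17
Byte[6]=BF: continuation. acc=(acc<<6)|0x3F=0x5FF
Byte[7]=B7: continuation. acc=(acc<<6)|0x37=0x17FF7
Completed: cp=U+17FF7 (starts at byte 4)
Byte[8]=F0: 4-byte lead, need 3 cont bytes. acc=0x0
Byte[9]=AB: continuation. acc=(acc<<6)|0x2B=0x2B
Byte[10]=46: expected 10xxxxxx continuation. INVALID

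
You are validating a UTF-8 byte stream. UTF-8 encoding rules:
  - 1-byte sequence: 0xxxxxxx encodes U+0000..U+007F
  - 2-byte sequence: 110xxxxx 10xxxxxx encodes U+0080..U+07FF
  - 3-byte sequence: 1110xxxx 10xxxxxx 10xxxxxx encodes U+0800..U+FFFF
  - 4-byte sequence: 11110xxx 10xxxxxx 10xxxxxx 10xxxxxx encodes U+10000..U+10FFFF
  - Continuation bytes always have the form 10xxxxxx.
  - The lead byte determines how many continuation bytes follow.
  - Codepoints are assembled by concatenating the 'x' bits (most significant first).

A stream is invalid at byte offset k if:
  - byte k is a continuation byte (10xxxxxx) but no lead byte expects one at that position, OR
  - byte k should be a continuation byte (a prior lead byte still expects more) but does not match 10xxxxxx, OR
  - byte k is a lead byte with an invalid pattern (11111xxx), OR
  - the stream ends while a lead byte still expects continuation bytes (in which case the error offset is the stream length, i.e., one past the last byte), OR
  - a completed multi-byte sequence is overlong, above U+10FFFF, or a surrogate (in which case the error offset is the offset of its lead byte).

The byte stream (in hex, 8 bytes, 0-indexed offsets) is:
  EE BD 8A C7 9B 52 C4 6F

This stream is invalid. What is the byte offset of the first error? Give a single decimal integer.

Byte[0]=EE: 3-byte lead, need 2 cont bytes. acc=0xE
Byte[1]=BD: continuation. acc=(acc<<6)|0x3D=0x3BD
Byte[2]=8A: continuation. acc=(acc<<6)|0x0A=0xEF4A
Completed: cp=U+EF4A (starts at byte 0)
Byte[3]=C7: 2-byte lead, need 1 cont bytes. acc=0x7
Byte[4]=9B: continuation. acc=(acc<<6)|0x1B=0x1DB
Completed: cp=U+01DB (starts at byte 3)
Byte[5]=52: 1-byte ASCII. cp=U+0052
Byte[6]=C4: 2-byte lead, need 1 cont bytes. acc=0x4
Byte[7]=6F: expected 10xxxxxx continuation. INVALID

Answer: 7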